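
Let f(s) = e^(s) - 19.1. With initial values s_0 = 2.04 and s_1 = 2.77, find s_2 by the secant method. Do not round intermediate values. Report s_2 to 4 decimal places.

f(s_0) = -11.409391, f(s_1) = -3.141366
s_2 = 2.770000 - (-3.141366)·(2.770000 - 2.040000)/(-3.141366 - (-11.409391)) = 3.047357; f(s_2) = 1.959617

3.0474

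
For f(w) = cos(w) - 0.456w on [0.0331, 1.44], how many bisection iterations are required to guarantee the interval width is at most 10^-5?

Initial width b − a = 1.44 − 0.0331 = 1.406900.
After n steps the width is (b−a)/2^n; need (b−a)/2^n ≤ 10^-5.
So n ≥ log₂(1.406900/10^-5) = log₂(140690.0000) ≈ 17.1022.
Hence n = 18.

18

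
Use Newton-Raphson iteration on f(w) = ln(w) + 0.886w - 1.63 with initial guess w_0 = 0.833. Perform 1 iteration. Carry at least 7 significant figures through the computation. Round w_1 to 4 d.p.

1.3481

f'(w) = 1/w + 0.886
w_0 = 0.833000: f = -1.074684, f' = 2.086480 → w_1 = 0.833000 - (-1.074684)/(2.086480) = 1.348070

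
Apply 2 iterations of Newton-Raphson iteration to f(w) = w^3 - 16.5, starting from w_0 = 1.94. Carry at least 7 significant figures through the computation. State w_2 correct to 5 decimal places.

2.56126

f'(w) = 3w^2
w_0 = 1.940000: f = -9.198616, f' = 11.290800 → w_1 = 1.940000 - (-9.198616)/(11.290800) = 2.754700
w_1 = 2.754700: f = 4.403691, f' = 22.765118 → w_2 = 2.754700 - (4.403691)/(22.765118) = 2.561260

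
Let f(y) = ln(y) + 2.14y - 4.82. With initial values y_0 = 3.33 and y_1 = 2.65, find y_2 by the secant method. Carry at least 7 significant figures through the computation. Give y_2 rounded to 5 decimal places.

f(y_0) = 3.509172, f(y_1) = 1.825560
y_2 = 2.650000 - (1.825560)·(2.650000 - 3.330000)/(1.825560 - (3.509172)) = 1.912669; f(y_2) = -0.078390

1.91267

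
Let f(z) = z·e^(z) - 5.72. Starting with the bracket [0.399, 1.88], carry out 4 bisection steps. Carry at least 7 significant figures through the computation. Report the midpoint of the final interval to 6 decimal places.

f(0.399000) = -5.125357, f(1.880000) = 6.600589 (opposite signs)
step 1: m = 1.139500, f(m) = -2.158828 < 0 → root in [1.139500, 1.880000]
step 2: m = 1.509750, f(m) = 1.112523 > 0 → root in [1.139500, 1.509750]
step 3: m = 1.324625, f(m) = -0.738384 < 0 → root in [1.324625, 1.509750]
step 4: m = 1.417187, f(m) = 0.126609 > 0 → root in [1.324625, 1.417187]
Midpoint of [1.324625, 1.417187] = 1.370906

1.370906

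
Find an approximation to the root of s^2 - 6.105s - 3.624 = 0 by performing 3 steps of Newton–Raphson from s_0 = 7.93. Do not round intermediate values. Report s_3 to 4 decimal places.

6.6500

f'(s) = 2s - 6.105
s_0 = 7.930000: f = 10.848250, f' = 9.755000 → s_1 = 7.930000 - (10.848250)/(9.755000) = 6.817929
s_1 = 6.817929: f = 1.236701, f' = 7.530859 → s_2 = 6.817929 - (1.236701)/(7.530859) = 6.653711
s_2 = 6.653711: f = 0.026967, f' = 7.202423 → s_3 = 6.653711 - (0.026967)/(7.202423) = 6.649967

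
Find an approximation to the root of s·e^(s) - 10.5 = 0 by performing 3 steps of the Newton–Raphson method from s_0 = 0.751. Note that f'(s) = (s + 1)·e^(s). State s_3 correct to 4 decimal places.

s_0 = 0.751000: f = -8.908542, f' = 3.710576 → s_1 = 0.751000 - (-8.908542)/(3.710576) = 3.151852
s_1 = 3.151852: f = 63.188143, f' = 97.067460 → s_2 = 3.151852 - (63.188143)/(97.067460) = 2.500880
s_2 = 2.500880: f = 19.993793, f' = 42.687016 → s_3 = 2.500880 - (19.993793)/(42.687016) = 2.032499

2.0325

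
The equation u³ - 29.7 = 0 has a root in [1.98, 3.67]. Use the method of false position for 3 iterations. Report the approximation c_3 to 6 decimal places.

False-position update: c = (a·f(b) − b·f(a))/(f(b) − f(a)); replace the endpoint whose sign matches f(c).
f(1.980000) = -21.937608, f(3.670000) = 19.730863
step 1: c = 2.869751, f(c) = -6.066253 < 0 → new bracket [2.869751, 3.670000]
step 2: c = 3.057931, f(c) = -1.105455 < 0 → new bracket [3.057931, 3.670000]
step 3: c = 3.090404, f(c) = -0.184792 < 0 → new bracket [3.090404, 3.670000]

3.090404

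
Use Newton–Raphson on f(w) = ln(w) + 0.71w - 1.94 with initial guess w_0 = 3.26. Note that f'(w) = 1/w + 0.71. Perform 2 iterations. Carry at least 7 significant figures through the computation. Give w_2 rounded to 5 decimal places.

w_0 = 3.260000: f = 1.556327, f' = 1.016748 → w_1 = 3.260000 - (1.556327)/(1.016748) = 1.729310
w_1 = 1.729310: f = -0.164468, f' = 1.288265 → w_2 = 1.729310 - (-0.164468)/(1.288265) = 1.856976

1.85698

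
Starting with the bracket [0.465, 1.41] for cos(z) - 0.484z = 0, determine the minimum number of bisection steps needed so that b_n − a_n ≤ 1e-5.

17

Initial width b − a = 1.41 − 0.465 = 0.945000.
After n steps the width is (b−a)/2^n; need (b−a)/2^n ≤ 1e-5.
So n ≥ log₂(0.945000/1e-5) = log₂(94500.0000) ≈ 16.5280.
Hence n = 17.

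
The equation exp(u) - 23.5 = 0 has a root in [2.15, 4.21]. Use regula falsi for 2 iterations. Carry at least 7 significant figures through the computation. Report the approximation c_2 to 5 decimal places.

f(2.150000) = -14.915142, f(4.210000) = 43.856540
step 1: c = 2.672789, f(c) = -9.019701 < 0 → new bracket [2.672789, 4.210000]
step 2: c = 2.935009, f(c) = -4.678335 < 0 → new bracket [2.935009, 4.210000]

2.93501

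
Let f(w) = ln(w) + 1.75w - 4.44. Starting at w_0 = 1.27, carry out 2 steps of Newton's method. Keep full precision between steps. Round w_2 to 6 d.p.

f'(w) = 1/w + 1.75
w_0 = 1.270000: f = -1.978483, f' = 2.537402 → w_1 = 1.270000 - (-1.978483)/(2.537402) = 2.049728
w_1 = 2.049728: f = -0.135269, f' = 2.237870 → w_2 = 2.049728 - (-0.135269)/(2.237870) = 2.110173

2.110173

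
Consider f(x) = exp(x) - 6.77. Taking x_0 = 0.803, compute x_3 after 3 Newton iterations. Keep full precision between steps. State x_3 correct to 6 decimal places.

f'(x) = exp(x)
x_0 = 0.803000: f = -4.537772, f' = 2.232228 → x_1 = 0.803000 - (-4.537772)/(2.232228) = 2.835845
x_1 = 2.835845: f = 10.274795, f' = 17.044795 → x_2 = 2.835845 - (10.274795)/(17.044795) = 2.233034
x_2 = 2.233034: f = 2.558121, f' = 9.328121 → x_3 = 2.233034 - (2.558121)/(9.328121) = 1.958796

1.958796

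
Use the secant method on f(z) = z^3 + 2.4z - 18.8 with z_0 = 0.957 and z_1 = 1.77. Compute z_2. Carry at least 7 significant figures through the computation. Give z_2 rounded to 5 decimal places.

2.87612

Secant update: z_(k+1) = z_k − f(z_k)·(z_k − z_(k-1))/(f(z_k) − f(z_(k-1))).
f(z_0) = -15.626733, f(z_1) = -9.006767
z_2 = 1.770000 - (-9.006767)·(1.770000 - 0.957000)/(-9.006767 - (-15.626733)) = 2.876124; f(z_2) = 11.894247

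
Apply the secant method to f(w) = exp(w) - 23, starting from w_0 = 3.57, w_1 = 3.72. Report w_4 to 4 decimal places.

3.1370

Secant update: w_(k+1) = w_k − f(w_k)·(w_k − w_(k-1))/(f(w_k) − f(w_(k-1))).
f(w_0) = 12.516593, f(w_1) = 18.264394
w_2 = 3.720000 - (18.264394)·(3.720000 - 3.570000)/(18.264394 - (12.516593)) = 3.243355; f(w_2) = 2.619538
w_3 = 3.243355 - (2.619538)·(3.243355 - 3.720000)/(2.619538 - (18.264394)) = 3.163547; f(w_3) = 0.654349
w_4 = 3.163547 - (0.654349)·(3.163547 - 3.243355)/(0.654349 - (2.619538)) = 3.136973; f(w_4) = 0.034042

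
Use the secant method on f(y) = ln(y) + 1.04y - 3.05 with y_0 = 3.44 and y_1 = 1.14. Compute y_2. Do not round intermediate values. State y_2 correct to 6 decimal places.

f(y_0) = 1.763071, f(y_1) = -1.733372
y_2 = 1.140000 - (-1.733372)·(1.140000 - 3.440000)/(-1.733372 - (1.763071)) = 2.280232; f(y_2) = 0.145718

2.280232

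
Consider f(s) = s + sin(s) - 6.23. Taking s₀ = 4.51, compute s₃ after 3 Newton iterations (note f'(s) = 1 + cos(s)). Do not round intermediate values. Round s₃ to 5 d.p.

s_0 = 4.510000: f = -2.699589, f' = 0.798990 → s_1 = 4.510000 - (-2.699589)/(0.798990) = 7.888753
s_1 = 7.888753: f = 2.658148, f' = 0.965236 → s_2 = 7.888753 - (2.658148)/(0.965236) = 5.134868
s_2 = 5.134868: f = -2.007207, f' = 1.410023 → s_3 = 5.134868 - (-2.007207)/(1.410023) = 6.558396

6.55840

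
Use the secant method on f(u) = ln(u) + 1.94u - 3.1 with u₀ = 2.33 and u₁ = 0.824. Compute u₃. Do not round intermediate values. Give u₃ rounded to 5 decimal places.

1.42156

f(u_0) = 2.266068, f(u_1) = -1.695025
u_2 = 0.824000 - (-1.695025)·(0.824000 - 2.330000)/(-1.695025 - (2.266068)) = 1.468445; f(u_2) = 0.132988
u_3 = 1.468445 - (0.132988)·(1.468445 - 0.824000)/(0.132988 - (-1.695025)) = 1.421562; f(u_3) = 0.009586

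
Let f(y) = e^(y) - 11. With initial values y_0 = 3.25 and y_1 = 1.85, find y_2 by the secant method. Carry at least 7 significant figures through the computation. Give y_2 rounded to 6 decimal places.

2.184332

f(y_0) = 14.790340, f(y_1) = -4.640180
y_2 = 1.850000 - (-4.640180)·(1.850000 - 3.250000)/(-4.640180 - (14.790340)) = 2.184332; f(y_2) = -2.115285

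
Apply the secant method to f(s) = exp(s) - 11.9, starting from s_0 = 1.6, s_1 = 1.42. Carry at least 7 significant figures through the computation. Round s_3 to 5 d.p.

2.12731

f(s_0) = -6.946968, f(s_1) = -7.762880
s_2 = 1.420000 - (-7.762880)·(1.420000 - 1.600000)/(-7.762880 - (-6.946968)) = 3.132585; f(s_2) = 11.033177
s_3 = 3.132585 - (11.033177)·(3.132585 - 1.420000)/(11.033177 - (-7.762880)) = 2.127307; f(s_3) = -3.507761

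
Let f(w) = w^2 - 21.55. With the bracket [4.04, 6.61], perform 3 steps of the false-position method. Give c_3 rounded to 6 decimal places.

False-position update: c = (a·f(b) − b·f(a))/(f(b) − f(a)); replace the endpoint whose sign matches f(c).
f(4.040000) = -5.228400, f(6.610000) = 22.142100
step 1: c = 4.530930, f(c) = -1.020677 < 0 → new bracket [4.530930, 6.610000]
step 2: c = 4.622545, f(c) = -0.182081 < 0 → new bracket [4.622545, 6.610000]
step 3: c = 4.638755, f(c) = -0.031954 < 0 → new bracket [4.638755, 6.610000]

4.638755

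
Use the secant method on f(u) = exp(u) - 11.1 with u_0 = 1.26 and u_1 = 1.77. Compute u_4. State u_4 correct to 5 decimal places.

f(u_0) = -7.574579, f(u_1) = -5.229147
u_2 = 1.770000 - (-5.229147)·(1.770000 - 1.260000)/(-5.229147 - (-7.574579)) = 2.907046; f(u_2) = 7.202659
u_3 = 2.907046 - (7.202659)·(2.907046 - 1.770000)/(7.202659 - (-5.229147)) = 2.248272; f(u_3) = -1.628647
u_4 = 2.248272 - (-1.628647)·(2.248272 - 2.907046)/(-1.628647 - (7.202659)) = 2.369761; f(u_4) = -0.405161

2.36976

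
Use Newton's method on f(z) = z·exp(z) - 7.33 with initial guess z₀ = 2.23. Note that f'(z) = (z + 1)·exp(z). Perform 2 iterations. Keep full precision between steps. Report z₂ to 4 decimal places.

1.5853

Newton update: z ← z − f(z)/f'(z).
z_0 = 2.230000: f = 13.408701, f' = 30.038567 → z_1 = 2.230000 - (13.408701)/(30.038567) = 1.783617
z_1 = 1.783617: f = 3.284920, f' = 16.566264 → z_2 = 1.783617 - (3.284920)/(16.566264) = 1.585327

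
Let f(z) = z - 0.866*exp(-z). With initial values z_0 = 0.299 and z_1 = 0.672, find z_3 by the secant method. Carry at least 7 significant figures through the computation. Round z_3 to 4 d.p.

0.5165

f(z_0) = -0.343190, f(z_1) = 0.229746
z_2 = 0.672000 - (0.229746)·(0.672000 - 0.299000)/(0.229746 - (-0.343190)) = 0.522428; f(z_2) = 0.008822
z_3 = 0.522428 - (0.008822)·(0.522428 - 0.672000)/(0.008822 - (0.229746)) = 0.516455; f(z_3) = -0.000228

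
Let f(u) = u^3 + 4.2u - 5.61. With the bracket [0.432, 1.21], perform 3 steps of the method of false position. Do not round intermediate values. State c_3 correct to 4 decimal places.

f(0.432000) = -3.714978, f(1.210000) = 1.243561
step 1: c = 1.014884, f(c) = -0.302167 < 0 → new bracket [1.014884, 1.210000]
step 2: c = 1.053026, f(c) = -0.019626 < 0 → new bracket [1.053026, 1.210000]
step 3: c = 1.055465, f(c) = -0.001251 < 0 → new bracket [1.055465, 1.210000]

1.0555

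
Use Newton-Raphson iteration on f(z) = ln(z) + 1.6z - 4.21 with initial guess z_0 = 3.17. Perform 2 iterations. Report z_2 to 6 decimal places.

f'(z) = 1/z + 1.6
z_0 = 3.170000: f = 2.015732, f' = 1.915457 → z_1 = 3.170000 - (2.015732)/(1.915457) = 2.117650
z_1 = 2.117650: f = -0.071453, f' = 2.072222 → z_2 = 2.117650 - (-0.071453)/(2.072222) = 2.152131

2.152131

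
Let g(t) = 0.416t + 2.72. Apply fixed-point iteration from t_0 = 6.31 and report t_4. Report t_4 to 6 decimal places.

4.707023

t_1 = g(6.310000) = 5.344960
t_2 = g(5.344960) = 4.943503
t_3 = g(4.943503) = 4.776497
t_4 = g(4.776497) = 4.707023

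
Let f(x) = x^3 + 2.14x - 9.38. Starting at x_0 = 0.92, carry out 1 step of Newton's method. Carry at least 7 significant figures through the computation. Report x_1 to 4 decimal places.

Newton update: x ← x − f(x)/f'(x).
f'(x) = 3x^2 + 2.14
x_0 = 0.920000: f = -6.632512, f' = 4.679200 → x_1 = 0.920000 - (-6.632512)/(4.679200) = 2.337446

2.3374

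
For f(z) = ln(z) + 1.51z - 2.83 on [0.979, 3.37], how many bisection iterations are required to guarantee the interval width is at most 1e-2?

Initial width b − a = 3.37 − 0.979 = 2.391000.
After n steps the width is (b−a)/2^n; need (b−a)/2^n ≤ 1e-2.
So n ≥ log₂(2.391000/1e-2) = log₂(239.1000) ≈ 7.9015.
Hence n = 8.

8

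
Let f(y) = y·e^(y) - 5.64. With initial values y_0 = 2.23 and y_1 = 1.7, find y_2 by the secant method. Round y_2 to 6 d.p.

1.530068

f(y_0) = 15.098701, f(y_1) = 3.665711
y_2 = 1.700000 - (3.665711)·(1.700000 - 2.230000)/(3.665711 - (15.098701)) = 1.530068; f(y_2) = 1.426610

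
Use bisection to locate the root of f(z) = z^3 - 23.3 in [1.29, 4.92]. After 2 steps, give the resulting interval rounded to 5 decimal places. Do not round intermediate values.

[2.19750, 3.10500]

f(1.290000) = -21.153311, f(4.920000) = 95.795488 (opposite signs)
step 1: m = 3.105000, f(m) = 6.635383 > 0 → root in [1.290000, 3.105000]
step 2: m = 2.197500, f(m) = -12.688259 < 0 → root in [2.197500, 3.105000]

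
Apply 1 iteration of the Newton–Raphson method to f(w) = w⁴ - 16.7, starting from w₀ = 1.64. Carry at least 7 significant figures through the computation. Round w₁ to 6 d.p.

Newton update: w ← w − f(w)/f'(w).
f'(w) = 4w³
w_0 = 1.640000: f = -9.466052, f' = 17.643776 → w_1 = 1.640000 - (-9.466052)/(17.643776) = 2.176509

2.176509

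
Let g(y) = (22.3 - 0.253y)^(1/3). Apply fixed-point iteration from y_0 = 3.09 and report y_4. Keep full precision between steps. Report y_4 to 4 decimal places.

y_1 = g(3.090000) = 2.781435
y_2 = g(2.781435) = 2.784794
y_3 = g(2.784794) = 2.784758
y_4 = g(2.784758) = 2.784758

2.7848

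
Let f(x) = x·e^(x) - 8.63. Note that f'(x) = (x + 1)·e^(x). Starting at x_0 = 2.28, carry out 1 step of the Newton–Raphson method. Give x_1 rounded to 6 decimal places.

1.853998

Newton update: x ← x − f(x)/f'(x).
x_0 = 2.280000: f = 13.660831, f' = 32.067512 → x_1 = 2.280000 - (13.660831)/(32.067512) = 1.853998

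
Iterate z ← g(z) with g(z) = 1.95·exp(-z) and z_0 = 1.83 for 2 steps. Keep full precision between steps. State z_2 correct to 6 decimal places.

1.426213

z_1 = g(1.830000) = 0.312806
z_2 = g(0.312806) = 1.426213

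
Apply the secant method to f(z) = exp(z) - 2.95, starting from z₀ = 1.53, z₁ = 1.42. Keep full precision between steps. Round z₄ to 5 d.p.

f(z_0) = 1.668177, f(z_1) = 1.187120
z_2 = 1.420000 - (1.187120)·(1.420000 - 1.530000)/(1.187120 - (1.668177)) = 1.148549; f(z_2) = 0.203614
z_3 = 1.148549 - (0.203614)·(1.148549 - 1.420000)/(0.203614 - (1.187120)) = 1.092351; f(z_3) = 0.031275
z_4 = 1.092351 - (0.031275)·(1.092351 - 1.148549)/(0.031275 - (0.203614)) = 1.082153; f(z_4) = 0.001025

1.08215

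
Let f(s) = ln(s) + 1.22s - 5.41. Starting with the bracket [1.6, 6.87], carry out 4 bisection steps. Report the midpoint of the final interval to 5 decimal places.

3.41156

f(1.600000) = -2.987996, f(6.870000) = 4.898564 (opposite signs)
step 1: m = 4.235000, f(m) = 1.200083 > 0 → root in [1.600000, 4.235000]
step 2: m = 2.917500, f(m) = -0.779923 < 0 → root in [2.917500, 4.235000]
step 3: m = 3.576250, f(m) = 0.227340 > 0 → root in [2.917500, 3.576250]
step 4: m = 3.246875, f(m) = -0.271120 < 0 → root in [3.246875, 3.576250]
Midpoint of [3.246875, 3.576250] = 3.411563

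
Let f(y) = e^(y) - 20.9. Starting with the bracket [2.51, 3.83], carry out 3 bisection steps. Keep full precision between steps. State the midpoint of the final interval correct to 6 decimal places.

f(2.510000) = -8.595070, f(3.830000) = 25.162538 (opposite signs)
step 1: m = 3.170000, f(m) = 2.907484 > 0 → root in [2.510000, 3.170000]
step 2: m = 2.840000, f(m) = -3.784234 < 0 → root in [2.840000, 3.170000]
step 3: m = 3.005000, f(m) = -0.713784 < 0 → root in [3.005000, 3.170000]
Midpoint of [3.005000, 3.170000] = 3.087500

3.087500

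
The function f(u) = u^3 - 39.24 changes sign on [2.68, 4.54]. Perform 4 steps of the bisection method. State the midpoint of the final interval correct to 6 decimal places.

f(2.680000) = -19.991168, f(4.540000) = 54.336664 (opposite signs)
step 1: m = 3.610000, f(m) = 7.805881 > 0 → root in [2.680000, 3.610000]
step 2: m = 3.145000, f(m) = -8.132726 < 0 → root in [3.145000, 3.610000]
step 3: m = 3.377500, f(m) = -0.711148 < 0 → root in [3.377500, 3.610000]
step 4: m = 3.493750, f(m) = 3.405722 > 0 → root in [3.377500, 3.493750]
Midpoint of [3.377500, 3.493750] = 3.435625

3.435625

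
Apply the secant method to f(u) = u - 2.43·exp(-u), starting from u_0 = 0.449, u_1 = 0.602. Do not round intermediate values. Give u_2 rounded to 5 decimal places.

0.90097

f(u_0) = -1.101987, f(u_1) = -0.728948
u_2 = 0.602000 - (-0.728948)·(0.602000 - 0.449000)/(-0.728948 - (-1.101987)) = 0.900974; f(u_2) = -0.086028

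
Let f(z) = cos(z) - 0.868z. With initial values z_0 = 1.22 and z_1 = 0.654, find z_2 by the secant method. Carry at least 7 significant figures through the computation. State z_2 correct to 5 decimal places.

f(z_0) = -0.715314, f(z_1) = 0.225985
z_2 = 0.654000 - (0.225985)·(0.654000 - 1.220000)/(0.225985 - (-0.715314)) = 0.789884; f(z_2) = 0.018309

0.78988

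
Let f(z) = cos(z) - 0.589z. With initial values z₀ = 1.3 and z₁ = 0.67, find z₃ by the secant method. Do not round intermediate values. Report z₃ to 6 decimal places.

0.967158

f(z_0) = -0.498201, f(z_1) = 0.389192
z_2 = 0.670000 - (0.389192)·(0.670000 - 1.300000)/(0.389192 - (-0.498201)) = 0.946305; f(z_2) = 0.027312
z_3 = 0.946305 - (0.027312)·(0.946305 - 0.670000)/(0.027312 - (0.389192)) = 0.967158; f(z_3) = -0.002014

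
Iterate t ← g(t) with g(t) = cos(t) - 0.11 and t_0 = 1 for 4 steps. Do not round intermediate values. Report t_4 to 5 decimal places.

0.72231

t_1 = g(1.000000) = 0.430302
t_2 = g(0.430302) = 0.798840
t_3 = g(0.798840) = 0.587539
t_4 = g(0.587539) = 0.722308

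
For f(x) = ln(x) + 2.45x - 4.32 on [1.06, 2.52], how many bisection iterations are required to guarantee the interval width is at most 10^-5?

Initial width b − a = 2.52 − 1.06 = 1.460000.
After n steps the width is (b−a)/2^n; need (b−a)/2^n ≤ 10^-5.
So n ≥ log₂(1.460000/10^-5) = log₂(146000.0000) ≈ 17.1556.
Hence n = 18.

18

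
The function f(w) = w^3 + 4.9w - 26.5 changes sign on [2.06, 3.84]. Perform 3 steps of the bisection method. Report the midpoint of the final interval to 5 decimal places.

2.39375

f(2.060000) = -7.664184, f(3.840000) = 48.939104 (opposite signs)
step 1: m = 2.950000, f(m) = 13.627375 > 0 → root in [2.060000, 2.950000]
step 2: m = 2.505000, f(m) = 1.493438 > 0 → root in [2.060000, 2.505000]
step 3: m = 2.282500, f(m) = -3.424367 < 0 → root in [2.282500, 2.505000]
Midpoint of [2.282500, 2.505000] = 2.393750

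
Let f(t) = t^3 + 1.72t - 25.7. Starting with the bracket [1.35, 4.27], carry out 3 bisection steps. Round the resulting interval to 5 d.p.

f(1.350000) = -20.917625, f(4.270000) = 59.498883 (opposite signs)
step 1: m = 2.810000, f(m) = 1.321241 > 0 → root in [1.350000, 2.810000]
step 2: m = 2.080000, f(m) = -13.123488 < 0 → root in [2.080000, 2.810000]
step 3: m = 2.445000, f(m) = -6.878329 < 0 → root in [2.445000, 2.810000]

[2.44500, 2.81000]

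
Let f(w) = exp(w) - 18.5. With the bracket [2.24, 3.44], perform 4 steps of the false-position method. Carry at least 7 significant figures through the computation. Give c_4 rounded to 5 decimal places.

2.91530

f(2.240000) = -9.106669, f(3.440000) = 12.686958
step 1: c = 2.741431, f(c) = -2.990836 < 0 → new bracket [2.741431, 3.440000]
step 2: c = 2.874696, f(c) = -0.779958 < 0 → new bracket [2.874696, 3.440000]
step 3: c = 2.907437, f(c) = -0.190194 < 0 → new bracket [2.907437, 3.440000]
step 4: c = 2.915303, f(c) = -0.045603 < 0 → new bracket [2.915303, 3.440000]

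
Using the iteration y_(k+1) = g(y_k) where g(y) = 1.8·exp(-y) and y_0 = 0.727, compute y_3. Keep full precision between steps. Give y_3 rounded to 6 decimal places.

0.846797

y_1 = g(0.727000) = 0.870042
y_2 = g(0.870042) = 0.754081
y_3 = g(0.754081) = 0.846797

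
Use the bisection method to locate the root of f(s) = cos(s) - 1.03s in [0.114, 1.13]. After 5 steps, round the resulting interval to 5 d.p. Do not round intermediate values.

f(0.114000) = 0.876089, f(1.130000) = -0.737240 (opposite signs)
step 1: m = 0.622000, f(m) = 0.172055 > 0 → root in [0.622000, 1.130000]
step 2: m = 0.876000, f(m) = -0.262051 < 0 → root in [0.622000, 0.876000]
step 3: m = 0.749000, f(m) = -0.039100 < 0 → root in [0.622000, 0.749000]
step 4: m = 0.685500, f(m) = 0.068038 > 0 → root in [0.685500, 0.749000]
step 5: m = 0.717250, f(m) = 0.014849 > 0 → root in [0.717250, 0.749000]

[0.71725, 0.74900]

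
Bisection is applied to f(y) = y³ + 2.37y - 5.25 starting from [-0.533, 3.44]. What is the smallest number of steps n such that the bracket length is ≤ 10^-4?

Initial width b − a = 3.44 − -0.533 = 3.973000.
After n steps the width is (b−a)/2^n; need (b−a)/2^n ≤ 10^-4.
So n ≥ log₂(3.973000/10^-4) = log₂(39730.0000) ≈ 15.2779.
Hence n = 16.

16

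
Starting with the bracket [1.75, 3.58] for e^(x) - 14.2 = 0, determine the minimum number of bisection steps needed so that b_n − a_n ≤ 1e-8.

Initial width b − a = 3.58 − 1.75 = 1.830000.
After n steps the width is (b−a)/2^n; need (b−a)/2^n ≤ 1e-8.
So n ≥ log₂(1.830000/1e-8) = log₂(183000000.0000) ≈ 27.4473.
Hence n = 28.

28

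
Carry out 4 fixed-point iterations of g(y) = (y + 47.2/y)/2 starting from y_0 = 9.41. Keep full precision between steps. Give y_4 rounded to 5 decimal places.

6.87023

y_1 = g(9.410000) = 7.212970
y_2 = g(7.212970) = 6.878369
y_3 = g(6.878369) = 6.870230
y_4 = g(6.870230) = 6.870226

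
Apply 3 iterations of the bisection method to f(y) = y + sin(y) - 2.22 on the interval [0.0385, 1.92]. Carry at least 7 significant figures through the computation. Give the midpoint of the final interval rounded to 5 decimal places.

f(0.038500) = -2.143010, f(1.920000) = 0.639645 (opposite signs)
step 1: m = 0.979250, f(m) = -0.410671 < 0 → root in [0.979250, 1.920000]
step 2: m = 1.449625, f(m) = 0.222293 > 0 → root in [0.979250, 1.449625]
step 3: m = 1.214437, f(m) = -0.068389 < 0 → root in [1.214437, 1.449625]
Midpoint of [1.214437, 1.449625] = 1.332031

1.33203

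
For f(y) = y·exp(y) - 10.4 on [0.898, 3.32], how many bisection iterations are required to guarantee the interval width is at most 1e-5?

Initial width b − a = 3.32 − 0.898 = 2.422000.
After n steps the width is (b−a)/2^n; need (b−a)/2^n ≤ 1e-5.
So n ≥ log₂(2.422000/1e-5) = log₂(242200.0000) ≈ 17.8858.
Hence n = 18.

18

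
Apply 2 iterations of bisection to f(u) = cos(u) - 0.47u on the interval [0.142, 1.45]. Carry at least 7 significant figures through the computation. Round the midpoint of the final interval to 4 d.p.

0.9595

f(0.142000) = 0.923195, f(1.450000) = -0.560997 (opposite signs)
step 1: m = 0.796000, f(m) = 0.325451 > 0 → root in [0.796000, 1.450000]
step 2: m = 1.123000, f(m) = -0.094830 < 0 → root in [0.796000, 1.123000]
Midpoint of [0.796000, 1.123000] = 0.959500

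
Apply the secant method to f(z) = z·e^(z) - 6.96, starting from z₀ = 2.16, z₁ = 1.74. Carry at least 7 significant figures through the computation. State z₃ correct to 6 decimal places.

1.531974

f(z_0) = 11.769657, f(z_1) = 2.953378
z_2 = 1.740000 - (2.953378)·(1.740000 - 2.160000)/(2.953378 - (11.769657)) = 1.599304; f(z_2) = 0.955888
z_3 = 1.599304 - (0.955888)·(1.599304 - 1.740000)/(0.955888 - (2.953378)) = 1.531974; f(z_3) = 0.128908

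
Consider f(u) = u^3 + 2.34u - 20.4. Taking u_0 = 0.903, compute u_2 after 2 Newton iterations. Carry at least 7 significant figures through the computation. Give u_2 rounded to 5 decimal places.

f'(u) = 3u^2 + 2.34
u_0 = 0.903000: f = -17.550666, f' = 4.786227 → u_1 = 0.903000 - (-17.550666)/(4.786227) = 4.569910
u_1 = 4.569910: f = 85.731971, f' = 64.992244 → u_2 = 4.569910 - (85.731971)/(64.992244) = 3.250800

3.25080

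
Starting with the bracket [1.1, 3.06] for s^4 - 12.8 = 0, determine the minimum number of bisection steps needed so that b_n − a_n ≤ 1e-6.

21

Initial width b − a = 3.06 − 1.1 = 1.960000.
After n steps the width is (b−a)/2^n; need (b−a)/2^n ≤ 1e-6.
So n ≥ log₂(1.960000/1e-6) = log₂(1960000.0000) ≈ 20.9024.
Hence n = 21.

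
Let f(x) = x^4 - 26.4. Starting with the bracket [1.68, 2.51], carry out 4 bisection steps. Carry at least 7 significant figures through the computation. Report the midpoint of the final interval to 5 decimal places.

2.27656

f(1.680000) = -18.434058, f(2.510000) = 13.291260 (opposite signs)
step 1: m = 2.095000, f(m) = -7.136460 < 0 → root in [2.095000, 2.510000]
step 2: m = 2.302500, f(m) = 1.705969 > 0 → root in [2.095000, 2.302500]
step 3: m = 2.198750, f(m) = -3.027595 < 0 → root in [2.198750, 2.302500]
step 4: m = 2.250625, f(m) = -0.742605 < 0 → root in [2.250625, 2.302500]
Midpoint of [2.250625, 2.302500] = 2.276562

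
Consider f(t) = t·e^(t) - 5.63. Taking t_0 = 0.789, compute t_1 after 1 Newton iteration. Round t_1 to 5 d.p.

f'(t) = (t + 1)·e^(t)
t_0 = 0.789000: f = -3.893258, f' = 3.937936 → t_1 = 0.789000 - (-3.893258)/(3.937936) = 1.777654

1.77765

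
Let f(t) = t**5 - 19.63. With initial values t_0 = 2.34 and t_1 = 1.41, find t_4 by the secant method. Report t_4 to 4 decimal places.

1.7840

Secant update: t_(k+1) = t_k − f(t_k)·(t_k − t_(k-1))/(f(t_k) − f(t_(k-1))).
f(t_0) = 50.528337, f(t_1) = -14.056916
t_2 = 1.410000 - (-14.056916)·(1.410000 - 2.340000)/(-14.056916 - (50.528337)) = 1.612414; f(t_2) = -8.731111
t_3 = 1.612414 - (-8.731111)·(1.612414 - 1.410000)/(-8.731111 - (-14.056916)) = 1.944250; f(t_3) = 8.151799
t_4 = 1.944250 - (8.151799)·(1.944250 - 1.612414)/(8.151799 - (-8.731111)) = 1.784025; f(t_4) = -1.558067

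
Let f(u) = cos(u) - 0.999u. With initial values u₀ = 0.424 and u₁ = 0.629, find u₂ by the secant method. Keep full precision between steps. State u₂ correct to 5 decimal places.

f(u_0) = 0.487875, f(u_1) = 0.180245
u_2 = 0.629000 - (0.180245)·(0.629000 - 0.424000)/(0.180245 - (0.487875)) = 0.749113; f(u_2) = -0.016071

0.74911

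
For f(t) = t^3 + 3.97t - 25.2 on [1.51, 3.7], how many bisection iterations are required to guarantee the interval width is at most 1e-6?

Initial width b − a = 3.7 − 1.51 = 2.190000.
After n steps the width is (b−a)/2^n; need (b−a)/2^n ≤ 1e-6.
So n ≥ log₂(2.190000/1e-6) = log₂(2190000.0000) ≈ 21.0625.
Hence n = 22.

22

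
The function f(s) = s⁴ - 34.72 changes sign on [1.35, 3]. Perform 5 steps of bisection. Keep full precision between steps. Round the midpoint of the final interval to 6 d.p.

2.407031

f(1.350000) = -31.398494, f(3.000000) = 46.280000 (opposite signs)
step 1: m = 2.175000, f(m) = -12.341187 < 0 → root in [2.175000, 3.000000]
step 2: m = 2.587500, f(m) = 10.105117 > 0 → root in [2.175000, 2.587500]
step 3: m = 2.381250, f(m) = -2.567113 < 0 → root in [2.381250, 2.587500]
step 4: m = 2.484375, f(m) = 3.375055 > 0 → root in [2.381250, 2.484375]
step 5: m = 2.432812, f(m) = 0.309550 > 0 → root in [2.381250, 2.432812]
Midpoint of [2.381250, 2.432812] = 2.407031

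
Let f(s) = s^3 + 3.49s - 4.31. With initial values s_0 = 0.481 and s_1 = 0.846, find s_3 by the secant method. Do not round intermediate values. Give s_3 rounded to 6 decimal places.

f(s_0) = -2.520025, f(s_1) = -0.751964
s_2 = 0.846000 - (-0.751964)·(0.846000 - 0.481000)/(-0.751964 - (-2.520025)) = 1.001236; f(s_2) = 0.188027
s_3 = 1.001236 - (0.188027)·(1.001236 - 0.846000)/(0.188027 - (-0.751964)) = 0.970184; f(s_3) = -0.010864

0.970184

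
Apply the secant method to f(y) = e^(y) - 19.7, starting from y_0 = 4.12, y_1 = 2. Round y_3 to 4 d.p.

f(y_0) = 41.859242, f(y_1) = -12.310944
y_2 = 2.000000 - (-12.310944)·(2.000000 - 4.120000)/(-12.310944 - (41.859242)) = 2.481800; f(y_2) = -7.737221
y_3 = 2.481800 - (-7.737221)·(2.481800 - 2.000000)/(-7.737221 - (-12.310944)) = 3.296846; f(y_3) = 7.327257

3.2968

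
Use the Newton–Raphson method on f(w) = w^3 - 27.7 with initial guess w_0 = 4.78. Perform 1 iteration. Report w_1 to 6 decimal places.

f'(w) = 3w^2
w_0 = 4.780000: f = 81.515352, f' = 68.545200 → w_1 = 4.780000 - (81.515352)/(68.545200) = 3.590780

3.590780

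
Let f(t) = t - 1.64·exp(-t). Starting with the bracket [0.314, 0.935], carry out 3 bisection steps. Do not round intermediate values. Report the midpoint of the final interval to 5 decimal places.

f(0.314000) = -0.884051, f(0.935000) = 0.291159 (opposite signs)
step 1: m = 0.624500, f(m) = -0.253768 < 0 → root in [0.624500, 0.935000]
step 2: m = 0.779750, f(m) = 0.027776 > 0 → root in [0.624500, 0.779750]
step 3: m = 0.702125, f(m) = -0.110546 < 0 → root in [0.702125, 0.779750]
Midpoint of [0.702125, 0.779750] = 0.740938

0.74094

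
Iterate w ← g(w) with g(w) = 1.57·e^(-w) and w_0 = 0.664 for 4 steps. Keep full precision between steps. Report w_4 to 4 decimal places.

w_1 = g(0.664000) = 0.808217
w_2 = g(0.808217) = 0.699673
w_3 = g(0.699673) = 0.779894
w_4 = g(0.779894) = 0.719774

0.7198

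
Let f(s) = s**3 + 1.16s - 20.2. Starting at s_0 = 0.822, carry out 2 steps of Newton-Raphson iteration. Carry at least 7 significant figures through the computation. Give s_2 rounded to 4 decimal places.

f'(s) = 3s**2 + 1.16
s_0 = 0.822000: f = -18.691068, f' = 3.187052 → s_1 = 0.822000 - (-18.691068)/(3.187052) = 6.686689
s_1 = 6.686689: f = 286.530481, f' = 135.295416 → s_2 = 6.686689 - (286.530481)/(135.295416) = 4.568875

4.5689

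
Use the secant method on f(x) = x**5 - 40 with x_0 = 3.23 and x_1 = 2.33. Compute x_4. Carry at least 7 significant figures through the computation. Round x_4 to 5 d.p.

f(x_0) = 311.570650, f(x_1) = 28.671986
x_2 = 2.330000 - (28.671986)·(2.330000 - 3.230000)/(28.671986 - (311.570650)) = 2.238784; f(x_2) = 16.242071
x_3 = 2.238784 - (16.242071)·(2.238784 - 2.330000)/(16.242071 - (28.671986)) = 2.119594; f(x_3) = 2.782185
x_4 = 2.119594 - (2.782185)·(2.119594 - 2.238784)/(2.782185 - (16.242071)) = 2.094957; f(x_4) = 0.352937

2.09496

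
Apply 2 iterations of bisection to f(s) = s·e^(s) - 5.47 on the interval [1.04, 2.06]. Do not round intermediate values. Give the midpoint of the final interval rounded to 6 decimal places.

f(1.040000) = -2.527614, f(2.060000) = 10.692698 (opposite signs)
step 1: m = 1.550000, f(m) = 1.832779 > 0 → root in [1.040000, 1.550000]
step 2: m = 1.295000, f(m) = -0.741960 < 0 → root in [1.295000, 1.550000]
Midpoint of [1.295000, 1.550000] = 1.422500

1.422500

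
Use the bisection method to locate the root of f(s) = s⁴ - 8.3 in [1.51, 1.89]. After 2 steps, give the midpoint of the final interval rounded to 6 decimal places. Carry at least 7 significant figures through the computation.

f(1.510000) = -3.101144, f(1.890000) = 4.459898 (opposite signs)
step 1: m = 1.700000, f(m) = 0.052100 > 0 → root in [1.510000, 1.700000]
step 2: m = 1.605000, f(m) = -1.664095 < 0 → root in [1.605000, 1.700000]
Midpoint of [1.605000, 1.700000] = 1.652500

1.652500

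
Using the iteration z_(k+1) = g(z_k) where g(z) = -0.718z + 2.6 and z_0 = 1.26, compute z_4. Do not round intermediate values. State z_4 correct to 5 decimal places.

1.44605

z_1 = g(1.260000) = 1.695320
z_2 = g(1.695320) = 1.382760
z_3 = g(1.382760) = 1.607178
z_4 = g(1.607178) = 1.446046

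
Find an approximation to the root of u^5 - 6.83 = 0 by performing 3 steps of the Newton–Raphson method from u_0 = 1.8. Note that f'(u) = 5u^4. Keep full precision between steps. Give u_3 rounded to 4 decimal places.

u_0 = 1.800000: f = 12.065680, f' = 52.488000 → u_1 = 1.800000 - (12.065680)/(52.488000) = 1.570125
u_1 = 1.570125: f = 2.712697, f' = 30.388334 → u_2 = 1.570125 - (2.712697)/(30.388334) = 1.480857
u_2 = 1.480857: f = 0.291411, f' = 24.044892 → u_3 = 1.480857 - (0.291411)/(24.044892) = 1.468738

1.4687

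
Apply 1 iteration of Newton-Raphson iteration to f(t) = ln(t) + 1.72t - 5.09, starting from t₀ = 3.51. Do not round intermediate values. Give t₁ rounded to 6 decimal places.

2.411284

f'(t) = 1/t + 1.72
t_0 = 3.510000: f = 2.202816, f' = 2.004900 → t_1 = 3.510000 - (2.202816)/(2.004900) = 2.411284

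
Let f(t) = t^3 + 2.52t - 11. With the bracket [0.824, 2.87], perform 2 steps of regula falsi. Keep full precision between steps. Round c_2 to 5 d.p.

1.69456

f(0.824000) = -8.364044, f(2.870000) = 19.872303
step 1: c = 1.430057, f(c) = -4.471700 < 0 → new bracket [1.430057, 2.870000]
step 2: c = 1.694557, f(c) = -1.863755 < 0 → new bracket [1.694557, 2.870000]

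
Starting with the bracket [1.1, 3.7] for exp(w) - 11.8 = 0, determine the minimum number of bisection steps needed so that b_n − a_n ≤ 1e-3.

12

Initial width b − a = 3.7 − 1.1 = 2.600000.
After n steps the width is (b−a)/2^n; need (b−a)/2^n ≤ 1e-3.
So n ≥ log₂(2.600000/1e-3) = log₂(2600.0000) ≈ 11.3443.
Hence n = 12.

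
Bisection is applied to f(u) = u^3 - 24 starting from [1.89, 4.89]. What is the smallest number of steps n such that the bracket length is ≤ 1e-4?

Initial width b − a = 4.89 − 1.89 = 3.000000.
After n steps the width is (b−a)/2^n; need (b−a)/2^n ≤ 1e-4.
So n ≥ log₂(3.000000/1e-4) = log₂(30000.0000) ≈ 14.8727.
Hence n = 15.

15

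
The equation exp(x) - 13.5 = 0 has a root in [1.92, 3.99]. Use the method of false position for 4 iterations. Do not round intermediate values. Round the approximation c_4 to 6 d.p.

2.537678

False-position update: c = (a·f(b) − b·f(a))/(f(b) − f(a)); replace the endpoint whose sign matches f(c).
f(1.920000) = -6.679042, f(3.990000) = 40.554889
step 1: c = 2.212705, f(c) = -4.359591 < 0 → new bracket [2.212705, 3.990000]
step 2: c = 2.385217, f(c) = -2.638581 < 0 → new bracket [2.385217, 3.990000]
step 3: c = 2.483249, f(c) = -1.519874 < 0 → new bracket [2.483249, 3.990000]
step 4: c = 2.537678, f(c) = -0.849740 < 0 → new bracket [2.537678, 3.990000]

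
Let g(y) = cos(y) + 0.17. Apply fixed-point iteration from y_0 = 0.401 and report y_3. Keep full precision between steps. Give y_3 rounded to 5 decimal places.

0.97691

y_1 = g(0.401000) = 1.090671
y_2 = g(1.090671) = 0.631890
y_3 = g(0.631890) = 0.976912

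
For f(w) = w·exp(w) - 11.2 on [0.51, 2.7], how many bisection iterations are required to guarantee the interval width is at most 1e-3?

Initial width b − a = 2.7 − 0.51 = 2.190000.
After n steps the width is (b−a)/2^n; need (b−a)/2^n ≤ 1e-3.
So n ≥ log₂(2.190000/1e-3) = log₂(2190.0000) ≈ 11.0967.
Hence n = 12.

12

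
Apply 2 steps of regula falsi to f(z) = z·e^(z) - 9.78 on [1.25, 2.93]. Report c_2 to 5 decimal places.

False-position update: c = (a·f(b) − b·f(a))/(f(b) − f(a)); replace the endpoint whose sign matches f(c).
f(1.250000) = -5.417071, f(2.930000) = 45.091957
step 1: c = 1.430179, f(c) = -3.802640 < 0 → new bracket [1.430179, 2.930000]
step 2: c = 1.546824, f(c) = -2.515299 < 0 → new bracket [1.546824, 2.930000]

1.54682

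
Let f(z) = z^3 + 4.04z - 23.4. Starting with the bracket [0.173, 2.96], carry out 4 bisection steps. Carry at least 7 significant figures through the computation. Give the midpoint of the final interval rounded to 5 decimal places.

f(0.173000) = -22.695902, f(2.960000) = 14.492736 (opposite signs)
step 1: m = 1.566500, f(m) = -13.227271 < 0 → root in [1.566500, 2.960000]
step 2: m = 2.263250, f(m) = -2.663423 < 0 → root in [2.263250, 2.960000]
step 3: m = 2.611625, f(m) = 4.963776 > 0 → root in [2.263250, 2.611625]
step 4: m = 2.437438, f(m) = 0.928311 > 0 → root in [2.263250, 2.437438]
Midpoint of [2.263250, 2.437438] = 2.350344

2.35034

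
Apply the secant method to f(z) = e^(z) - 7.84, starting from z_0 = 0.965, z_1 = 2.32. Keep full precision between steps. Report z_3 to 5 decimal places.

f(z_0) = -5.215212, f(z_1) = 2.335674
z_2 = 2.320000 - (2.335674)·(2.320000 - 0.965000)/(2.335674 - (-5.215212)) = 1.900865; f(z_2) = -1.148318
z_3 = 1.900865 - (-1.148318)·(1.900865 - 2.320000)/(-1.148318 - (2.335674)) = 2.039011; f(z_3) = -0.156990

2.03901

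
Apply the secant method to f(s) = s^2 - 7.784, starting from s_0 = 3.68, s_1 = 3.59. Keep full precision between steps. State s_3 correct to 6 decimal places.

2.802078

f(s_0) = 5.758400, f(s_1) = 5.104100
s_2 = 3.590000 - (5.104100)·(3.590000 - 3.680000)/(5.104100 - (5.758400)) = 2.887923; f(s_2) = 0.556099
s_3 = 2.887923 - (0.556099)·(2.887923 - 3.590000)/(0.556099 - (5.104100)) = 2.802078; f(s_3) = 0.067639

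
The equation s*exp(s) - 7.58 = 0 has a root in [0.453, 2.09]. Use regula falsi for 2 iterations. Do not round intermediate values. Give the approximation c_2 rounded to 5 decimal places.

False-position update: c = (a·f(b) − b·f(a))/(f(b) − f(a)); replace the endpoint whose sign matches f(c).
f(0.453000) = -6.867420, f(2.090000) = 9.317473
step 1: c = 1.147596, f(c) = -3.964371 < 0 → new bracket [1.147596, 2.090000]
step 2: c = 1.428885, f(c) = -1.615769 < 0 → new bracket [1.428885, 2.090000]

1.42889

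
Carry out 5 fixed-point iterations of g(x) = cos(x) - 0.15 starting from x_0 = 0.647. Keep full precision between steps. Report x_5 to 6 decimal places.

x_1 = g(0.647000) = 0.647896
x_2 = g(0.647896) = 0.647355
x_3 = g(0.647355) = 0.647681
x_4 = g(0.647681) = 0.647485
x_5 = g(0.647485) = 0.647603

0.647603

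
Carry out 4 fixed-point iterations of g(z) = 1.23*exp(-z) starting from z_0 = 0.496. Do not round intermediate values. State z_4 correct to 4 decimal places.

z_1 = g(0.496000) = 0.749023
z_2 = g(0.749023) = 0.581579
z_3 = g(0.581579) = 0.687589
z_4 = g(0.687589) = 0.618428

0.6184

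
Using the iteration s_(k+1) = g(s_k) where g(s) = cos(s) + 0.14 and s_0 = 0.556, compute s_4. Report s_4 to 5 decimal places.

s_1 = g(0.556000) = 0.989373
s_2 = g(0.989373) = 0.689214
s_3 = g(0.689214) = 0.911746
s_4 = g(0.911746) = 0.752366

0.75237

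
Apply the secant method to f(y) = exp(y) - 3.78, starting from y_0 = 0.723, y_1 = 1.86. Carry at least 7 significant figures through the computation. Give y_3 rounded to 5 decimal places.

1.29052

Secant update: y_(k+1) = y_k − f(y_k)·(y_k − y_(k-1))/(f(y_k) − f(y_(k-1))).
f(y_0) = -1.719394, f(y_1) = 2.643737
y_2 = 1.860000 - (2.643737)·(1.860000 - 0.723000)/(2.643737 - (-1.719394)) = 1.171062; f(y_2) = -0.554585
y_3 = 1.171062 - (-0.554585)·(1.171062 - 1.860000)/(-0.554585 - (2.643737)) = 1.290523; f(y_3) = -0.145314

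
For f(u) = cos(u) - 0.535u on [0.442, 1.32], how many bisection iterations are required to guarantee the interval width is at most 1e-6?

Initial width b − a = 1.32 − 0.442 = 0.878000.
After n steps the width is (b−a)/2^n; need (b−a)/2^n ≤ 1e-6.
So n ≥ log₂(0.878000/1e-6) = log₂(878000.0000) ≈ 19.7439.
Hence n = 20.

20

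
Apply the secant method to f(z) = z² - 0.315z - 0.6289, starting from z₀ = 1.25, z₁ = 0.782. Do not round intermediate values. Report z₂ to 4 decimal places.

f(z_0) = 0.539850, f(z_1) = -0.263706
z_2 = 0.782000 - (-0.263706)·(0.782000 - 1.250000)/(-0.263706 - (0.539850)) = 0.935585; f(z_2) = -0.048289

0.9356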